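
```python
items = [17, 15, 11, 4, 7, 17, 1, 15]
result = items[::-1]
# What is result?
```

items has length 8. The slice items[::-1] selects indices [7, 6, 5, 4, 3, 2, 1, 0] (7->15, 6->1, 5->17, 4->7, 3->4, 2->11, 1->15, 0->17), giving [15, 1, 17, 7, 4, 11, 15, 17].

[15, 1, 17, 7, 4, 11, 15, 17]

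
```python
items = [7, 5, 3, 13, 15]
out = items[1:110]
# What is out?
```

items has length 5. The slice items[1:110] selects indices [1, 2, 3, 4] (1->5, 2->3, 3->13, 4->15), giving [5, 3, 13, 15].

[5, 3, 13, 15]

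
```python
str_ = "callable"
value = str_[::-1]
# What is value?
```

str_ has length 8. The slice str_[::-1] selects indices [7, 6, 5, 4, 3, 2, 1, 0] (7->'e', 6->'l', 5->'b', 4->'a', 3->'l', 2->'l', 1->'a', 0->'c'), giving 'elballac'.

'elballac'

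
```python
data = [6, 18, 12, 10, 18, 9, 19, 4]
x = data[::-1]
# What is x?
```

data has length 8. The slice data[::-1] selects indices [7, 6, 5, 4, 3, 2, 1, 0] (7->4, 6->19, 5->9, 4->18, 3->10, 2->12, 1->18, 0->6), giving [4, 19, 9, 18, 10, 12, 18, 6].

[4, 19, 9, 18, 10, 12, 18, 6]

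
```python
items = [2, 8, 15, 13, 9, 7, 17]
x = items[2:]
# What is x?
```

items has length 7. The slice items[2:] selects indices [2, 3, 4, 5, 6] (2->15, 3->13, 4->9, 5->7, 6->17), giving [15, 13, 9, 7, 17].

[15, 13, 9, 7, 17]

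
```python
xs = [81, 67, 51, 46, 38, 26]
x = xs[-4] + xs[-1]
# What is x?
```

xs has length 6. Negative index -4 maps to positive index 6 + (-4) = 2. xs[2] = 51.
xs has length 6. Negative index -1 maps to positive index 6 + (-1) = 5. xs[5] = 26.
Sum: 51 + 26 = 77.

77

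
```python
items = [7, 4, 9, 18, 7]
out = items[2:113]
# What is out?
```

items has length 5. The slice items[2:113] selects indices [2, 3, 4] (2->9, 3->18, 4->7), giving [9, 18, 7].

[9, 18, 7]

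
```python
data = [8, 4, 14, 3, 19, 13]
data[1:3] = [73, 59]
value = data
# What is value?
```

data starts as [8, 4, 14, 3, 19, 13] (length 6). The slice data[1:3] covers indices [1, 2] with values [4, 14]. Replacing that slice with [73, 59] (same length) produces [8, 73, 59, 3, 19, 13].

[8, 73, 59, 3, 19, 13]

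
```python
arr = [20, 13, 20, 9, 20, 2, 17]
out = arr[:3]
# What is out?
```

arr has length 7. The slice arr[:3] selects indices [0, 1, 2] (0->20, 1->13, 2->20), giving [20, 13, 20].

[20, 13, 20]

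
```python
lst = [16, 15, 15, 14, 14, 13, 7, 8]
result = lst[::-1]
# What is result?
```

lst has length 8. The slice lst[::-1] selects indices [7, 6, 5, 4, 3, 2, 1, 0] (7->8, 6->7, 5->13, 4->14, 3->14, 2->15, 1->15, 0->16), giving [8, 7, 13, 14, 14, 15, 15, 16].

[8, 7, 13, 14, 14, 15, 15, 16]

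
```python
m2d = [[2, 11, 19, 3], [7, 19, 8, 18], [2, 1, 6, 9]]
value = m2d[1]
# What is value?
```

m2d has 3 rows. Row 1 is [7, 19, 8, 18].

[7, 19, 8, 18]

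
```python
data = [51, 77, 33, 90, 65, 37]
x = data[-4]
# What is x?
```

data has length 6. Negative index -4 maps to positive index 6 + (-4) = 2. data[2] = 33.

33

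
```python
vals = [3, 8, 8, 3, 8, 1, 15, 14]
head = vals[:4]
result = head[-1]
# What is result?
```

vals has length 8. The slice vals[:4] selects indices [0, 1, 2, 3] (0->3, 1->8, 2->8, 3->3), giving [3, 8, 8, 3]. So head = [3, 8, 8, 3]. Then head[-1] = 3.

3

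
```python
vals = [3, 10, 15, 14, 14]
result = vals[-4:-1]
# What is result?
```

vals has length 5. The slice vals[-4:-1] selects indices [1, 2, 3] (1->10, 2->15, 3->14), giving [10, 15, 14].

[10, 15, 14]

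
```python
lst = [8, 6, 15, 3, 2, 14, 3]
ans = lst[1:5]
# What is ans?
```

lst has length 7. The slice lst[1:5] selects indices [1, 2, 3, 4] (1->6, 2->15, 3->3, 4->2), giving [6, 15, 3, 2].

[6, 15, 3, 2]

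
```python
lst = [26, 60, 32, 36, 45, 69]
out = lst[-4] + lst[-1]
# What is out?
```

lst has length 6. Negative index -4 maps to positive index 6 + (-4) = 2. lst[2] = 32.
lst has length 6. Negative index -1 maps to positive index 6 + (-1) = 5. lst[5] = 69.
Sum: 32 + 69 = 101.

101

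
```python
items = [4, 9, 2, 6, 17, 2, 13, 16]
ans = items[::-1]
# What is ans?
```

items has length 8. The slice items[::-1] selects indices [7, 6, 5, 4, 3, 2, 1, 0] (7->16, 6->13, 5->2, 4->17, 3->6, 2->2, 1->9, 0->4), giving [16, 13, 2, 17, 6, 2, 9, 4].

[16, 13, 2, 17, 6, 2, 9, 4]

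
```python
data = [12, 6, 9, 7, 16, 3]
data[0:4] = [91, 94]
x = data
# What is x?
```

data starts as [12, 6, 9, 7, 16, 3] (length 6). The slice data[0:4] covers indices [0, 1, 2, 3] with values [12, 6, 9, 7]. Replacing that slice with [91, 94] (different length) produces [91, 94, 16, 3].

[91, 94, 16, 3]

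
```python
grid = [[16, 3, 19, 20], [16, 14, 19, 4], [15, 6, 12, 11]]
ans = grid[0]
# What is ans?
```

grid has 3 rows. Row 0 is [16, 3, 19, 20].

[16, 3, 19, 20]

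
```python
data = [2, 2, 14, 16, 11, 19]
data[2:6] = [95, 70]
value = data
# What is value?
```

data starts as [2, 2, 14, 16, 11, 19] (length 6). The slice data[2:6] covers indices [2, 3, 4, 5] with values [14, 16, 11, 19]. Replacing that slice with [95, 70] (different length) produces [2, 2, 95, 70].

[2, 2, 95, 70]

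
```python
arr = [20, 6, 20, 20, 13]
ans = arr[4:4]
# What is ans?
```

arr has length 5. The slice arr[4:4] resolves to an empty index range, so the result is [].

[]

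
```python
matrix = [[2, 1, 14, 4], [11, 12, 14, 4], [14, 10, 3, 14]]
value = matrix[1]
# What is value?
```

matrix has 3 rows. Row 1 is [11, 12, 14, 4].

[11, 12, 14, 4]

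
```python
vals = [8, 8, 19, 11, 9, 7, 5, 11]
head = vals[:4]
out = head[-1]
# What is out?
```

vals has length 8. The slice vals[:4] selects indices [0, 1, 2, 3] (0->8, 1->8, 2->19, 3->11), giving [8, 8, 19, 11]. So head = [8, 8, 19, 11]. Then head[-1] = 11.

11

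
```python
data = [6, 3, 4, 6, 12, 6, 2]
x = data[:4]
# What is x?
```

data has length 7. The slice data[:4] selects indices [0, 1, 2, 3] (0->6, 1->3, 2->4, 3->6), giving [6, 3, 4, 6].

[6, 3, 4, 6]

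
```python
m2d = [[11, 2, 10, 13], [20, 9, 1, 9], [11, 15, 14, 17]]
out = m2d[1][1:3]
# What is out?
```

m2d[1] = [20, 9, 1, 9]. m2d[1] has length 4. The slice m2d[1][1:3] selects indices [1, 2] (1->9, 2->1), giving [9, 1].

[9, 1]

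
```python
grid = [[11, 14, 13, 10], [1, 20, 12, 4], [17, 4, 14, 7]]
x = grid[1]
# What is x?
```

grid has 3 rows. Row 1 is [1, 20, 12, 4].

[1, 20, 12, 4]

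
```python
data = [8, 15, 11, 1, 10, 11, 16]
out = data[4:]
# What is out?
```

data has length 7. The slice data[4:] selects indices [4, 5, 6] (4->10, 5->11, 6->16), giving [10, 11, 16].

[10, 11, 16]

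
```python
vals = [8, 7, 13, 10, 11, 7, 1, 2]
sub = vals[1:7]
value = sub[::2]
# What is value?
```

vals has length 8. The slice vals[1:7] selects indices [1, 2, 3, 4, 5, 6] (1->7, 2->13, 3->10, 4->11, 5->7, 6->1), giving [7, 13, 10, 11, 7, 1]. So sub = [7, 13, 10, 11, 7, 1]. sub has length 6. The slice sub[::2] selects indices [0, 2, 4] (0->7, 2->10, 4->7), giving [7, 10, 7].

[7, 10, 7]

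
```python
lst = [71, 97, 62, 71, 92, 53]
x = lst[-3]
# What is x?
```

lst has length 6. Negative index -3 maps to positive index 6 + (-3) = 3. lst[3] = 71.

71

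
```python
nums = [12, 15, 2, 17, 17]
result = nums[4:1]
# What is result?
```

nums has length 5. The slice nums[4:1] resolves to an empty index range, so the result is [].

[]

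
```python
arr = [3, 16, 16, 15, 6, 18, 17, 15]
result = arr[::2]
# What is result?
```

arr has length 8. The slice arr[::2] selects indices [0, 2, 4, 6] (0->3, 2->16, 4->6, 6->17), giving [3, 16, 6, 17].

[3, 16, 6, 17]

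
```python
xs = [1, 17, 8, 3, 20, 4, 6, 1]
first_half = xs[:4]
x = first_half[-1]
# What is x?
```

xs has length 8. The slice xs[:4] selects indices [0, 1, 2, 3] (0->1, 1->17, 2->8, 3->3), giving [1, 17, 8, 3]. So first_half = [1, 17, 8, 3]. Then first_half[-1] = 3.

3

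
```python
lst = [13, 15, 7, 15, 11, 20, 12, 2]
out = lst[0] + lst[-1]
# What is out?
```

lst has length 8. lst[0] = 13.
lst has length 8. Negative index -1 maps to positive index 8 + (-1) = 7. lst[7] = 2.
Sum: 13 + 2 = 15.

15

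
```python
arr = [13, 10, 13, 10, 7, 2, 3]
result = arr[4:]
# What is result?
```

arr has length 7. The slice arr[4:] selects indices [4, 5, 6] (4->7, 5->2, 6->3), giving [7, 2, 3].

[7, 2, 3]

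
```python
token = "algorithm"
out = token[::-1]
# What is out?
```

token has length 9. The slice token[::-1] selects indices [8, 7, 6, 5, 4, 3, 2, 1, 0] (8->'m', 7->'h', 6->'t', 5->'i', 4->'r', 3->'o', 2->'g', 1->'l', 0->'a'), giving 'mhtirogla'.

'mhtirogla'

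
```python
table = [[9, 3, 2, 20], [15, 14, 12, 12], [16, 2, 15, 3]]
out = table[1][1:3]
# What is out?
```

table[1] = [15, 14, 12, 12]. table[1] has length 4. The slice table[1][1:3] selects indices [1, 2] (1->14, 2->12), giving [14, 12].

[14, 12]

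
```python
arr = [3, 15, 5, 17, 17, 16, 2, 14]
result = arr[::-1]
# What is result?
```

arr has length 8. The slice arr[::-1] selects indices [7, 6, 5, 4, 3, 2, 1, 0] (7->14, 6->2, 5->16, 4->17, 3->17, 2->5, 1->15, 0->3), giving [14, 2, 16, 17, 17, 5, 15, 3].

[14, 2, 16, 17, 17, 5, 15, 3]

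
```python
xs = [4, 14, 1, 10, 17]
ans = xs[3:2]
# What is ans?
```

xs has length 5. The slice xs[3:2] resolves to an empty index range, so the result is [].

[]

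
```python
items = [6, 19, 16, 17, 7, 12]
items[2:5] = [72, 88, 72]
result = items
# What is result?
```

items starts as [6, 19, 16, 17, 7, 12] (length 6). The slice items[2:5] covers indices [2, 3, 4] with values [16, 17, 7]. Replacing that slice with [72, 88, 72] (same length) produces [6, 19, 72, 88, 72, 12].

[6, 19, 72, 88, 72, 12]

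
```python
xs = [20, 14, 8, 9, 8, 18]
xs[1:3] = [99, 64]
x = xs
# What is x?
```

xs starts as [20, 14, 8, 9, 8, 18] (length 6). The slice xs[1:3] covers indices [1, 2] with values [14, 8]. Replacing that slice with [99, 64] (same length) produces [20, 99, 64, 9, 8, 18].

[20, 99, 64, 9, 8, 18]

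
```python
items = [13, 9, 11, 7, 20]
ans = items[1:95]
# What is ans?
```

items has length 5. The slice items[1:95] selects indices [1, 2, 3, 4] (1->9, 2->11, 3->7, 4->20), giving [9, 11, 7, 20].

[9, 11, 7, 20]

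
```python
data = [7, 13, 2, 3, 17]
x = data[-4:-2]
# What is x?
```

data has length 5. The slice data[-4:-2] selects indices [1, 2] (1->13, 2->2), giving [13, 2].

[13, 2]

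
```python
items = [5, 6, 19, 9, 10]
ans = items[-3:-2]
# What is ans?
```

items has length 5. The slice items[-3:-2] selects indices [2] (2->19), giving [19].

[19]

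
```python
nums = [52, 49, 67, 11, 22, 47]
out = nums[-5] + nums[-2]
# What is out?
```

nums has length 6. Negative index -5 maps to positive index 6 + (-5) = 1. nums[1] = 49.
nums has length 6. Negative index -2 maps to positive index 6 + (-2) = 4. nums[4] = 22.
Sum: 49 + 22 = 71.

71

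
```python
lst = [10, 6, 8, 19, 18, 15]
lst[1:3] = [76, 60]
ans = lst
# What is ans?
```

lst starts as [10, 6, 8, 19, 18, 15] (length 6). The slice lst[1:3] covers indices [1, 2] with values [6, 8]. Replacing that slice with [76, 60] (same length) produces [10, 76, 60, 19, 18, 15].

[10, 76, 60, 19, 18, 15]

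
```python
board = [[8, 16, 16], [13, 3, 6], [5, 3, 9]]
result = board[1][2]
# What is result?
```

board[1] = [13, 3, 6]. Taking column 2 of that row yields 6.

6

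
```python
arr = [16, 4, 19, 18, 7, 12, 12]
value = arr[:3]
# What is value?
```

arr has length 7. The slice arr[:3] selects indices [0, 1, 2] (0->16, 1->4, 2->19), giving [16, 4, 19].

[16, 4, 19]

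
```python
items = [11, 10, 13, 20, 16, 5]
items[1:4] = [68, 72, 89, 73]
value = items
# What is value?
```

items starts as [11, 10, 13, 20, 16, 5] (length 6). The slice items[1:4] covers indices [1, 2, 3] with values [10, 13, 20]. Replacing that slice with [68, 72, 89, 73] (different length) produces [11, 68, 72, 89, 73, 16, 5].

[11, 68, 72, 89, 73, 16, 5]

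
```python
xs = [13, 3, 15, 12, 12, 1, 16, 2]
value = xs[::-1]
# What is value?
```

xs has length 8. The slice xs[::-1] selects indices [7, 6, 5, 4, 3, 2, 1, 0] (7->2, 6->16, 5->1, 4->12, 3->12, 2->15, 1->3, 0->13), giving [2, 16, 1, 12, 12, 15, 3, 13].

[2, 16, 1, 12, 12, 15, 3, 13]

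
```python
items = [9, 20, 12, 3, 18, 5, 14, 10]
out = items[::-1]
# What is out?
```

items has length 8. The slice items[::-1] selects indices [7, 6, 5, 4, 3, 2, 1, 0] (7->10, 6->14, 5->5, 4->18, 3->3, 2->12, 1->20, 0->9), giving [10, 14, 5, 18, 3, 12, 20, 9].

[10, 14, 5, 18, 3, 12, 20, 9]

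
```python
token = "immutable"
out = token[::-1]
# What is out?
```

token has length 9. The slice token[::-1] selects indices [8, 7, 6, 5, 4, 3, 2, 1, 0] (8->'e', 7->'l', 6->'b', 5->'a', 4->'t', 3->'u', 2->'m', 1->'m', 0->'i'), giving 'elbatummi'.

'elbatummi'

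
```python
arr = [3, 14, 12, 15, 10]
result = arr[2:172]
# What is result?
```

arr has length 5. The slice arr[2:172] selects indices [2, 3, 4] (2->12, 3->15, 4->10), giving [12, 15, 10].

[12, 15, 10]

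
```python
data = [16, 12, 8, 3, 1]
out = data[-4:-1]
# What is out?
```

data has length 5. The slice data[-4:-1] selects indices [1, 2, 3] (1->12, 2->8, 3->3), giving [12, 8, 3].

[12, 8, 3]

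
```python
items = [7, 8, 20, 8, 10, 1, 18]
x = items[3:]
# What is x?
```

items has length 7. The slice items[3:] selects indices [3, 4, 5, 6] (3->8, 4->10, 5->1, 6->18), giving [8, 10, 1, 18].

[8, 10, 1, 18]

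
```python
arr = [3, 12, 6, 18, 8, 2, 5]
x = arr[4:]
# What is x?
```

arr has length 7. The slice arr[4:] selects indices [4, 5, 6] (4->8, 5->2, 6->5), giving [8, 2, 5].

[8, 2, 5]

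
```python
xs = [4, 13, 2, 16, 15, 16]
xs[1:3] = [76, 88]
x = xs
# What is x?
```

xs starts as [4, 13, 2, 16, 15, 16] (length 6). The slice xs[1:3] covers indices [1, 2] with values [13, 2]. Replacing that slice with [76, 88] (same length) produces [4, 76, 88, 16, 15, 16].

[4, 76, 88, 16, 15, 16]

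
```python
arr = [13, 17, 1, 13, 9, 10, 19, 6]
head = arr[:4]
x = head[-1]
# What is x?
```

arr has length 8. The slice arr[:4] selects indices [0, 1, 2, 3] (0->13, 1->17, 2->1, 3->13), giving [13, 17, 1, 13]. So head = [13, 17, 1, 13]. Then head[-1] = 13.

13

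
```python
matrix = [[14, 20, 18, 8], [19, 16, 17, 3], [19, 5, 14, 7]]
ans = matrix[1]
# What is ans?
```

matrix has 3 rows. Row 1 is [19, 16, 17, 3].

[19, 16, 17, 3]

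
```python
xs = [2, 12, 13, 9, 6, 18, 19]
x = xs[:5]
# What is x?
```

xs has length 7. The slice xs[:5] selects indices [0, 1, 2, 3, 4] (0->2, 1->12, 2->13, 3->9, 4->6), giving [2, 12, 13, 9, 6].

[2, 12, 13, 9, 6]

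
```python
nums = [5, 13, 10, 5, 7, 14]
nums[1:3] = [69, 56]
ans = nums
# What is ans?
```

nums starts as [5, 13, 10, 5, 7, 14] (length 6). The slice nums[1:3] covers indices [1, 2] with values [13, 10]. Replacing that slice with [69, 56] (same length) produces [5, 69, 56, 5, 7, 14].

[5, 69, 56, 5, 7, 14]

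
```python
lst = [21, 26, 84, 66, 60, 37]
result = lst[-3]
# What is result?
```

lst has length 6. Negative index -3 maps to positive index 6 + (-3) = 3. lst[3] = 66.

66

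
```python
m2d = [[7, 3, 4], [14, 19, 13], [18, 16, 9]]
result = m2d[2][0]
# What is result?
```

m2d[2] = [18, 16, 9]. Taking column 0 of that row yields 18.

18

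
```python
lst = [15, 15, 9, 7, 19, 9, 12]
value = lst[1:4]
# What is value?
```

lst has length 7. The slice lst[1:4] selects indices [1, 2, 3] (1->15, 2->9, 3->7), giving [15, 9, 7].

[15, 9, 7]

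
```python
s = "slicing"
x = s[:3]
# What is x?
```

s has length 7. The slice s[:3] selects indices [0, 1, 2] (0->'s', 1->'l', 2->'i'), giving 'sli'.

'sli'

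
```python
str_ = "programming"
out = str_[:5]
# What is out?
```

str_ has length 11. The slice str_[:5] selects indices [0, 1, 2, 3, 4] (0->'p', 1->'r', 2->'o', 3->'g', 4->'r'), giving 'progr'.

'progr'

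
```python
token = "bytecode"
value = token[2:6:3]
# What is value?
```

token has length 8. The slice token[2:6:3] selects indices [2, 5] (2->'t', 5->'o'), giving 'to'.

'to'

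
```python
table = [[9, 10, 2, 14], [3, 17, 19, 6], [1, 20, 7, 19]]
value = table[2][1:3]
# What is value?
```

table[2] = [1, 20, 7, 19]. table[2] has length 4. The slice table[2][1:3] selects indices [1, 2] (1->20, 2->7), giving [20, 7].

[20, 7]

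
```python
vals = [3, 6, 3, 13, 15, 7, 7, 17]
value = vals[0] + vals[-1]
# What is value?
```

vals has length 8. vals[0] = 3.
vals has length 8. Negative index -1 maps to positive index 8 + (-1) = 7. vals[7] = 17.
Sum: 3 + 17 = 20.

20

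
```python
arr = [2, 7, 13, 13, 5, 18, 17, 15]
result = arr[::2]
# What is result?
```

arr has length 8. The slice arr[::2] selects indices [0, 2, 4, 6] (0->2, 2->13, 4->5, 6->17), giving [2, 13, 5, 17].

[2, 13, 5, 17]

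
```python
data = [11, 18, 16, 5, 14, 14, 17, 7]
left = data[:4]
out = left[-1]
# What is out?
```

data has length 8. The slice data[:4] selects indices [0, 1, 2, 3] (0->11, 1->18, 2->16, 3->5), giving [11, 18, 16, 5]. So left = [11, 18, 16, 5]. Then left[-1] = 5.

5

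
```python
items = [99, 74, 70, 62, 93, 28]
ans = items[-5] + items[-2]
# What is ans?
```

items has length 6. Negative index -5 maps to positive index 6 + (-5) = 1. items[1] = 74.
items has length 6. Negative index -2 maps to positive index 6 + (-2) = 4. items[4] = 93.
Sum: 74 + 93 = 167.

167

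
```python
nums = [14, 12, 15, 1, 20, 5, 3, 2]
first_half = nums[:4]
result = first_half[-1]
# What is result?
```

nums has length 8. The slice nums[:4] selects indices [0, 1, 2, 3] (0->14, 1->12, 2->15, 3->1), giving [14, 12, 15, 1]. So first_half = [14, 12, 15, 1]. Then first_half[-1] = 1.

1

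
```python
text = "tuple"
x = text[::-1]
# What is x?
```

text has length 5. The slice text[::-1] selects indices [4, 3, 2, 1, 0] (4->'e', 3->'l', 2->'p', 1->'u', 0->'t'), giving 'elput'.

'elput'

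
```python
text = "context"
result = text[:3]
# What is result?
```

text has length 7. The slice text[:3] selects indices [0, 1, 2] (0->'c', 1->'o', 2->'n'), giving 'con'.

'con'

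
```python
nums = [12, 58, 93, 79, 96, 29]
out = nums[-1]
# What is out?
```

nums has length 6. Negative index -1 maps to positive index 6 + (-1) = 5. nums[5] = 29.

29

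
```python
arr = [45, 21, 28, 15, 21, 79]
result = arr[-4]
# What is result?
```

arr has length 6. Negative index -4 maps to positive index 6 + (-4) = 2. arr[2] = 28.

28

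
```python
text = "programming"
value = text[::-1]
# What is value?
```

text has length 11. The slice text[::-1] selects indices [10, 9, 8, 7, 6, 5, 4, 3, 2, 1, 0] (10->'g', 9->'n', 8->'i', 7->'m', 6->'m', 5->'a', 4->'r', 3->'g', 2->'o', 1->'r', 0->'p'), giving 'gnimmargorp'.

'gnimmargorp'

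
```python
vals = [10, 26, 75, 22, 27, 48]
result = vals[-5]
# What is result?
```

vals has length 6. Negative index -5 maps to positive index 6 + (-5) = 1. vals[1] = 26.

26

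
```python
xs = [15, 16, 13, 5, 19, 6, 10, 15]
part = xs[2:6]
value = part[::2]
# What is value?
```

xs has length 8. The slice xs[2:6] selects indices [2, 3, 4, 5] (2->13, 3->5, 4->19, 5->6), giving [13, 5, 19, 6]. So part = [13, 5, 19, 6]. part has length 4. The slice part[::2] selects indices [0, 2] (0->13, 2->19), giving [13, 19].

[13, 19]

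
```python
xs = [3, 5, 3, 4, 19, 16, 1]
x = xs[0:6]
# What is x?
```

xs has length 7. The slice xs[0:6] selects indices [0, 1, 2, 3, 4, 5] (0->3, 1->5, 2->3, 3->4, 4->19, 5->16), giving [3, 5, 3, 4, 19, 16].

[3, 5, 3, 4, 19, 16]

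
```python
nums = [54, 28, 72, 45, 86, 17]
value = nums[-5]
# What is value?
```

nums has length 6. Negative index -5 maps to positive index 6 + (-5) = 1. nums[1] = 28.

28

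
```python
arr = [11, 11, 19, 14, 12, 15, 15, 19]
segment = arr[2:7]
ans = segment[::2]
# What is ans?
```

arr has length 8. The slice arr[2:7] selects indices [2, 3, 4, 5, 6] (2->19, 3->14, 4->12, 5->15, 6->15), giving [19, 14, 12, 15, 15]. So segment = [19, 14, 12, 15, 15]. segment has length 5. The slice segment[::2] selects indices [0, 2, 4] (0->19, 2->12, 4->15), giving [19, 12, 15].

[19, 12, 15]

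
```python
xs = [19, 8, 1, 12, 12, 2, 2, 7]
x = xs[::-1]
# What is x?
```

xs has length 8. The slice xs[::-1] selects indices [7, 6, 5, 4, 3, 2, 1, 0] (7->7, 6->2, 5->2, 4->12, 3->12, 2->1, 1->8, 0->19), giving [7, 2, 2, 12, 12, 1, 8, 19].

[7, 2, 2, 12, 12, 1, 8, 19]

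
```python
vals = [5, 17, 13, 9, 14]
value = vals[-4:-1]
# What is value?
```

vals has length 5. The slice vals[-4:-1] selects indices [1, 2, 3] (1->17, 2->13, 3->9), giving [17, 13, 9].

[17, 13, 9]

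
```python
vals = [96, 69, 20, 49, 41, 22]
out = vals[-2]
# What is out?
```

vals has length 6. Negative index -2 maps to positive index 6 + (-2) = 4. vals[4] = 41.

41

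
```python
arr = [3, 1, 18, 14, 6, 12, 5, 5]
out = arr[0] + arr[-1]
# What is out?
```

arr has length 8. arr[0] = 3.
arr has length 8. Negative index -1 maps to positive index 8 + (-1) = 7. arr[7] = 5.
Sum: 3 + 5 = 8.

8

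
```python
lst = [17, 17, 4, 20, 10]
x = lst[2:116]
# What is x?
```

lst has length 5. The slice lst[2:116] selects indices [2, 3, 4] (2->4, 3->20, 4->10), giving [4, 20, 10].

[4, 20, 10]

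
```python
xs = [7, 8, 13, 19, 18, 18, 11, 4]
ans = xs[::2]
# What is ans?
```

xs has length 8. The slice xs[::2] selects indices [0, 2, 4, 6] (0->7, 2->13, 4->18, 6->11), giving [7, 13, 18, 11].

[7, 13, 18, 11]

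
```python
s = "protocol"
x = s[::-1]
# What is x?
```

s has length 8. The slice s[::-1] selects indices [7, 6, 5, 4, 3, 2, 1, 0] (7->'l', 6->'o', 5->'c', 4->'o', 3->'t', 2->'o', 1->'r', 0->'p'), giving 'locotorp'.

'locotorp'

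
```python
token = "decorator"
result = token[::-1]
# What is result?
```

token has length 9. The slice token[::-1] selects indices [8, 7, 6, 5, 4, 3, 2, 1, 0] (8->'r', 7->'o', 6->'t', 5->'a', 4->'r', 3->'o', 2->'c', 1->'e', 0->'d'), giving 'rotaroced'.

'rotaroced'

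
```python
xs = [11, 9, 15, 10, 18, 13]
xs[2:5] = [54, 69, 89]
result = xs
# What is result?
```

xs starts as [11, 9, 15, 10, 18, 13] (length 6). The slice xs[2:5] covers indices [2, 3, 4] with values [15, 10, 18]. Replacing that slice with [54, 69, 89] (same length) produces [11, 9, 54, 69, 89, 13].

[11, 9, 54, 69, 89, 13]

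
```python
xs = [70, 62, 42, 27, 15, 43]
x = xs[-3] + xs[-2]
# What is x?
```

xs has length 6. Negative index -3 maps to positive index 6 + (-3) = 3. xs[3] = 27.
xs has length 6. Negative index -2 maps to positive index 6 + (-2) = 4. xs[4] = 15.
Sum: 27 + 15 = 42.

42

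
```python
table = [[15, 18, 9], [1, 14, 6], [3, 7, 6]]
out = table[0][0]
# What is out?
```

table[0] = [15, 18, 9]. Taking column 0 of that row yields 15.

15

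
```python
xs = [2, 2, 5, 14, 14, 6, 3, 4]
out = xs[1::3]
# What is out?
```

xs has length 8. The slice xs[1::3] selects indices [1, 4, 7] (1->2, 4->14, 7->4), giving [2, 14, 4].

[2, 14, 4]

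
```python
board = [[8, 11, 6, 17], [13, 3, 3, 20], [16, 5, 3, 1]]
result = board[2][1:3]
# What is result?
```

board[2] = [16, 5, 3, 1]. board[2] has length 4. The slice board[2][1:3] selects indices [1, 2] (1->5, 2->3), giving [5, 3].

[5, 3]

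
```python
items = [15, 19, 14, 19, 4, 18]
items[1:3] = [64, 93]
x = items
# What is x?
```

items starts as [15, 19, 14, 19, 4, 18] (length 6). The slice items[1:3] covers indices [1, 2] with values [19, 14]. Replacing that slice with [64, 93] (same length) produces [15, 64, 93, 19, 4, 18].

[15, 64, 93, 19, 4, 18]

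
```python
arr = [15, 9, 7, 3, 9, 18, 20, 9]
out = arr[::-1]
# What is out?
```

arr has length 8. The slice arr[::-1] selects indices [7, 6, 5, 4, 3, 2, 1, 0] (7->9, 6->20, 5->18, 4->9, 3->3, 2->7, 1->9, 0->15), giving [9, 20, 18, 9, 3, 7, 9, 15].

[9, 20, 18, 9, 3, 7, 9, 15]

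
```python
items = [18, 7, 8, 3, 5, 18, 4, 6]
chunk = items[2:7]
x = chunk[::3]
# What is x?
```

items has length 8. The slice items[2:7] selects indices [2, 3, 4, 5, 6] (2->8, 3->3, 4->5, 5->18, 6->4), giving [8, 3, 5, 18, 4]. So chunk = [8, 3, 5, 18, 4]. chunk has length 5. The slice chunk[::3] selects indices [0, 3] (0->8, 3->18), giving [8, 18].

[8, 18]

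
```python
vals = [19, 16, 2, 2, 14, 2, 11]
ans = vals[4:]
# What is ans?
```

vals has length 7. The slice vals[4:] selects indices [4, 5, 6] (4->14, 5->2, 6->11), giving [14, 2, 11].

[14, 2, 11]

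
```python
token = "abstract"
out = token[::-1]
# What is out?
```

token has length 8. The slice token[::-1] selects indices [7, 6, 5, 4, 3, 2, 1, 0] (7->'t', 6->'c', 5->'a', 4->'r', 3->'t', 2->'s', 1->'b', 0->'a'), giving 'tcartsba'.

'tcartsba'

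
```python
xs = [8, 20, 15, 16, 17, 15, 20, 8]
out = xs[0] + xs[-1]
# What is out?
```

xs has length 8. xs[0] = 8.
xs has length 8. Negative index -1 maps to positive index 8 + (-1) = 7. xs[7] = 8.
Sum: 8 + 8 = 16.

16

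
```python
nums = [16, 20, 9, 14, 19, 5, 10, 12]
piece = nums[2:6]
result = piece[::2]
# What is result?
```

nums has length 8. The slice nums[2:6] selects indices [2, 3, 4, 5] (2->9, 3->14, 4->19, 5->5), giving [9, 14, 19, 5]. So piece = [9, 14, 19, 5]. piece has length 4. The slice piece[::2] selects indices [0, 2] (0->9, 2->19), giving [9, 19].

[9, 19]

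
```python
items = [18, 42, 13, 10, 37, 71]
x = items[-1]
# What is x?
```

items has length 6. Negative index -1 maps to positive index 6 + (-1) = 5. items[5] = 71.

71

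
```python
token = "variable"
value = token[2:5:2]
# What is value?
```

token has length 8. The slice token[2:5:2] selects indices [2, 4] (2->'r', 4->'a'), giving 'ra'.

'ra'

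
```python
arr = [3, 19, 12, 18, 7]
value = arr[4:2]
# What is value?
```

arr has length 5. The slice arr[4:2] resolves to an empty index range, so the result is [].

[]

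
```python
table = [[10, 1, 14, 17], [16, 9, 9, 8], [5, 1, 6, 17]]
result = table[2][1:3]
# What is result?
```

table[2] = [5, 1, 6, 17]. table[2] has length 4. The slice table[2][1:3] selects indices [1, 2] (1->1, 2->6), giving [1, 6].

[1, 6]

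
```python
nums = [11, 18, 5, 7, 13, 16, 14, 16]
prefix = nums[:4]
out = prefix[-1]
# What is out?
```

nums has length 8. The slice nums[:4] selects indices [0, 1, 2, 3] (0->11, 1->18, 2->5, 3->7), giving [11, 18, 5, 7]. So prefix = [11, 18, 5, 7]. Then prefix[-1] = 7.

7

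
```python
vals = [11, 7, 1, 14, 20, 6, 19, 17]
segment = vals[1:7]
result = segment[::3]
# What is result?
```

vals has length 8. The slice vals[1:7] selects indices [1, 2, 3, 4, 5, 6] (1->7, 2->1, 3->14, 4->20, 5->6, 6->19), giving [7, 1, 14, 20, 6, 19]. So segment = [7, 1, 14, 20, 6, 19]. segment has length 6. The slice segment[::3] selects indices [0, 3] (0->7, 3->20), giving [7, 20].

[7, 20]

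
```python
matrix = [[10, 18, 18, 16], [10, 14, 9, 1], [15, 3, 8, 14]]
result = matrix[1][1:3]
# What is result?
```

matrix[1] = [10, 14, 9, 1]. matrix[1] has length 4. The slice matrix[1][1:3] selects indices [1, 2] (1->14, 2->9), giving [14, 9].

[14, 9]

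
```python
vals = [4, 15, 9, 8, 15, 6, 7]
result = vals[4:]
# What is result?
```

vals has length 7. The slice vals[4:] selects indices [4, 5, 6] (4->15, 5->6, 6->7), giving [15, 6, 7].

[15, 6, 7]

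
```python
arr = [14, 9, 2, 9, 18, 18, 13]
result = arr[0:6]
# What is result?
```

arr has length 7. The slice arr[0:6] selects indices [0, 1, 2, 3, 4, 5] (0->14, 1->9, 2->2, 3->9, 4->18, 5->18), giving [14, 9, 2, 9, 18, 18].

[14, 9, 2, 9, 18, 18]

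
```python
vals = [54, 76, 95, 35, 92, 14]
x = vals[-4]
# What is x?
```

vals has length 6. Negative index -4 maps to positive index 6 + (-4) = 2. vals[2] = 95.

95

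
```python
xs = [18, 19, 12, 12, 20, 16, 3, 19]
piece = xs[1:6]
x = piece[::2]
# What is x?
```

xs has length 8. The slice xs[1:6] selects indices [1, 2, 3, 4, 5] (1->19, 2->12, 3->12, 4->20, 5->16), giving [19, 12, 12, 20, 16]. So piece = [19, 12, 12, 20, 16]. piece has length 5. The slice piece[::2] selects indices [0, 2, 4] (0->19, 2->12, 4->16), giving [19, 12, 16].

[19, 12, 16]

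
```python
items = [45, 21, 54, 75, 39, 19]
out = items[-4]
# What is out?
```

items has length 6. Negative index -4 maps to positive index 6 + (-4) = 2. items[2] = 54.

54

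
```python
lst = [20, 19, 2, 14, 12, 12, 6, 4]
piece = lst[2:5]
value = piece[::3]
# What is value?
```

lst has length 8. The slice lst[2:5] selects indices [2, 3, 4] (2->2, 3->14, 4->12), giving [2, 14, 12]. So piece = [2, 14, 12]. piece has length 3. The slice piece[::3] selects indices [0] (0->2), giving [2].

[2]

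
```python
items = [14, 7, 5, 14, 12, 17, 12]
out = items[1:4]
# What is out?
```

items has length 7. The slice items[1:4] selects indices [1, 2, 3] (1->7, 2->5, 3->14), giving [7, 5, 14].

[7, 5, 14]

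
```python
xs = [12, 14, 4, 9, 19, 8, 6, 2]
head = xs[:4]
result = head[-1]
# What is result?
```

xs has length 8. The slice xs[:4] selects indices [0, 1, 2, 3] (0->12, 1->14, 2->4, 3->9), giving [12, 14, 4, 9]. So head = [12, 14, 4, 9]. Then head[-1] = 9.

9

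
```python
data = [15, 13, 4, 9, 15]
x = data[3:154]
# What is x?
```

data has length 5. The slice data[3:154] selects indices [3, 4] (3->9, 4->15), giving [9, 15].

[9, 15]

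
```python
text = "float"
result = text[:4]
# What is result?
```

text has length 5. The slice text[:4] selects indices [0, 1, 2, 3] (0->'f', 1->'l', 2->'o', 3->'a'), giving 'floa'.

'floa'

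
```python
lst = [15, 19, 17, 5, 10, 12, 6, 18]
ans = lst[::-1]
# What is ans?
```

lst has length 8. The slice lst[::-1] selects indices [7, 6, 5, 4, 3, 2, 1, 0] (7->18, 6->6, 5->12, 4->10, 3->5, 2->17, 1->19, 0->15), giving [18, 6, 12, 10, 5, 17, 19, 15].

[18, 6, 12, 10, 5, 17, 19, 15]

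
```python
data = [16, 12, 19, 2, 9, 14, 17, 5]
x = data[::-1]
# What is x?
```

data has length 8. The slice data[::-1] selects indices [7, 6, 5, 4, 3, 2, 1, 0] (7->5, 6->17, 5->14, 4->9, 3->2, 2->19, 1->12, 0->16), giving [5, 17, 14, 9, 2, 19, 12, 16].

[5, 17, 14, 9, 2, 19, 12, 16]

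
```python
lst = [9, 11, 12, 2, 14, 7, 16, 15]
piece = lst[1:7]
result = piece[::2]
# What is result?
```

lst has length 8. The slice lst[1:7] selects indices [1, 2, 3, 4, 5, 6] (1->11, 2->12, 3->2, 4->14, 5->7, 6->16), giving [11, 12, 2, 14, 7, 16]. So piece = [11, 12, 2, 14, 7, 16]. piece has length 6. The slice piece[::2] selects indices [0, 2, 4] (0->11, 2->2, 4->7), giving [11, 2, 7].

[11, 2, 7]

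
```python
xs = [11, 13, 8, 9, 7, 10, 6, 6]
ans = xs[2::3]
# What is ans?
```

xs has length 8. The slice xs[2::3] selects indices [2, 5] (2->8, 5->10), giving [8, 10].

[8, 10]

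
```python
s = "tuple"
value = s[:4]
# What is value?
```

s has length 5. The slice s[:4] selects indices [0, 1, 2, 3] (0->'t', 1->'u', 2->'p', 3->'l'), giving 'tupl'.

'tupl'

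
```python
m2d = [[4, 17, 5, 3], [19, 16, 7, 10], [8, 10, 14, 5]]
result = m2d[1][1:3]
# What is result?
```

m2d[1] = [19, 16, 7, 10]. m2d[1] has length 4. The slice m2d[1][1:3] selects indices [1, 2] (1->16, 2->7), giving [16, 7].

[16, 7]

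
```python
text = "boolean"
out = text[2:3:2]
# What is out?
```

text has length 7. The slice text[2:3:2] selects indices [2] (2->'o'), giving 'o'.

'o'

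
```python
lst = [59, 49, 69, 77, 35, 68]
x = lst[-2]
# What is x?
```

lst has length 6. Negative index -2 maps to positive index 6 + (-2) = 4. lst[4] = 35.

35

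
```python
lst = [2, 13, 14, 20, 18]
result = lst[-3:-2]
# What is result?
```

lst has length 5. The slice lst[-3:-2] selects indices [2] (2->14), giving [14].

[14]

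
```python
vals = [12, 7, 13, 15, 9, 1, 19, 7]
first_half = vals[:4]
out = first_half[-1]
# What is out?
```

vals has length 8. The slice vals[:4] selects indices [0, 1, 2, 3] (0->12, 1->7, 2->13, 3->15), giving [12, 7, 13, 15]. So first_half = [12, 7, 13, 15]. Then first_half[-1] = 15.

15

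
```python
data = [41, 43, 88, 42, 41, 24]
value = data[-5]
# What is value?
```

data has length 6. Negative index -5 maps to positive index 6 + (-5) = 1. data[1] = 43.

43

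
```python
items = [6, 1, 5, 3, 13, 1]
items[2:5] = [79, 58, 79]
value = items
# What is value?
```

items starts as [6, 1, 5, 3, 13, 1] (length 6). The slice items[2:5] covers indices [2, 3, 4] with values [5, 3, 13]. Replacing that slice with [79, 58, 79] (same length) produces [6, 1, 79, 58, 79, 1].

[6, 1, 79, 58, 79, 1]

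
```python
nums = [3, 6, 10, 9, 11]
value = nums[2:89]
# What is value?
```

nums has length 5. The slice nums[2:89] selects indices [2, 3, 4] (2->10, 3->9, 4->11), giving [10, 9, 11].

[10, 9, 11]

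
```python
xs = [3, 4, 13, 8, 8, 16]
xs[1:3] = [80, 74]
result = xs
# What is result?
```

xs starts as [3, 4, 13, 8, 8, 16] (length 6). The slice xs[1:3] covers indices [1, 2] with values [4, 13]. Replacing that slice with [80, 74] (same length) produces [3, 80, 74, 8, 8, 16].

[3, 80, 74, 8, 8, 16]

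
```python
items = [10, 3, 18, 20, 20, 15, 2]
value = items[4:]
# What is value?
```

items has length 7. The slice items[4:] selects indices [4, 5, 6] (4->20, 5->15, 6->2), giving [20, 15, 2].

[20, 15, 2]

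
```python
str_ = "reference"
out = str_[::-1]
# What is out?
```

str_ has length 9. The slice str_[::-1] selects indices [8, 7, 6, 5, 4, 3, 2, 1, 0] (8->'e', 7->'c', 6->'n', 5->'e', 4->'r', 3->'e', 2->'f', 1->'e', 0->'r'), giving 'ecnerefer'.

'ecnerefer'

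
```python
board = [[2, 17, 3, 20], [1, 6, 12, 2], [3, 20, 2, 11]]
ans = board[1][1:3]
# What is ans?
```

board[1] = [1, 6, 12, 2]. board[1] has length 4. The slice board[1][1:3] selects indices [1, 2] (1->6, 2->12), giving [6, 12].

[6, 12]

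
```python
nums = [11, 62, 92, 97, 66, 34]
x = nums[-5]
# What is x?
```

nums has length 6. Negative index -5 maps to positive index 6 + (-5) = 1. nums[1] = 62.

62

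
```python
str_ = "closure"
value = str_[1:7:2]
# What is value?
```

str_ has length 7. The slice str_[1:7:2] selects indices [1, 3, 5] (1->'l', 3->'s', 5->'r'), giving 'lsr'.

'lsr'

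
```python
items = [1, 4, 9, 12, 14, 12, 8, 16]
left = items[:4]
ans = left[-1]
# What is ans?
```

items has length 8. The slice items[:4] selects indices [0, 1, 2, 3] (0->1, 1->4, 2->9, 3->12), giving [1, 4, 9, 12]. So left = [1, 4, 9, 12]. Then left[-1] = 12.

12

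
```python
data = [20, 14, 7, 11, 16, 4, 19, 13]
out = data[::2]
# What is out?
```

data has length 8. The slice data[::2] selects indices [0, 2, 4, 6] (0->20, 2->7, 4->16, 6->19), giving [20, 7, 16, 19].

[20, 7, 16, 19]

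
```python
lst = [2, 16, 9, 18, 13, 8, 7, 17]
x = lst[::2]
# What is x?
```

lst has length 8. The slice lst[::2] selects indices [0, 2, 4, 6] (0->2, 2->9, 4->13, 6->7), giving [2, 9, 13, 7].

[2, 9, 13, 7]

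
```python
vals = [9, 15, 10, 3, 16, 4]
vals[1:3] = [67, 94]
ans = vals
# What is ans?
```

vals starts as [9, 15, 10, 3, 16, 4] (length 6). The slice vals[1:3] covers indices [1, 2] with values [15, 10]. Replacing that slice with [67, 94] (same length) produces [9, 67, 94, 3, 16, 4].

[9, 67, 94, 3, 16, 4]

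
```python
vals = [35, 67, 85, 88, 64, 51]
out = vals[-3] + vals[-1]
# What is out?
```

vals has length 6. Negative index -3 maps to positive index 6 + (-3) = 3. vals[3] = 88.
vals has length 6. Negative index -1 maps to positive index 6 + (-1) = 5. vals[5] = 51.
Sum: 88 + 51 = 139.

139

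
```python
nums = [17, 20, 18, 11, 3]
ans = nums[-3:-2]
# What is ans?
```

nums has length 5. The slice nums[-3:-2] selects indices [2] (2->18), giving [18].

[18]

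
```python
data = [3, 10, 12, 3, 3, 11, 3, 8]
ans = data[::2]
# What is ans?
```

data has length 8. The slice data[::2] selects indices [0, 2, 4, 6] (0->3, 2->12, 4->3, 6->3), giving [3, 12, 3, 3].

[3, 12, 3, 3]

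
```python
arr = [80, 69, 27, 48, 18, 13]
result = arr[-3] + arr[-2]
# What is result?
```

arr has length 6. Negative index -3 maps to positive index 6 + (-3) = 3. arr[3] = 48.
arr has length 6. Negative index -2 maps to positive index 6 + (-2) = 4. arr[4] = 18.
Sum: 48 + 18 = 66.

66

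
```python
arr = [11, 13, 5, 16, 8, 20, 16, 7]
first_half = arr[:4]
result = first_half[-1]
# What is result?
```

arr has length 8. The slice arr[:4] selects indices [0, 1, 2, 3] (0->11, 1->13, 2->5, 3->16), giving [11, 13, 5, 16]. So first_half = [11, 13, 5, 16]. Then first_half[-1] = 16.

16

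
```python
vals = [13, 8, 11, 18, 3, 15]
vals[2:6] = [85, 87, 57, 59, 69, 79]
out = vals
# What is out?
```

vals starts as [13, 8, 11, 18, 3, 15] (length 6). The slice vals[2:6] covers indices [2, 3, 4, 5] with values [11, 18, 3, 15]. Replacing that slice with [85, 87, 57, 59, 69, 79] (different length) produces [13, 8, 85, 87, 57, 59, 69, 79].

[13, 8, 85, 87, 57, 59, 69, 79]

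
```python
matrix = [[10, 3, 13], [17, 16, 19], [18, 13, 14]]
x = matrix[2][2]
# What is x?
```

matrix[2] = [18, 13, 14]. Taking column 2 of that row yields 14.

14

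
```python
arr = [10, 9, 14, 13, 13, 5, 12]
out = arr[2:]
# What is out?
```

arr has length 7. The slice arr[2:] selects indices [2, 3, 4, 5, 6] (2->14, 3->13, 4->13, 5->5, 6->12), giving [14, 13, 13, 5, 12].

[14, 13, 13, 5, 12]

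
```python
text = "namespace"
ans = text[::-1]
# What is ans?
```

text has length 9. The slice text[::-1] selects indices [8, 7, 6, 5, 4, 3, 2, 1, 0] (8->'e', 7->'c', 6->'a', 5->'p', 4->'s', 3->'e', 2->'m', 1->'a', 0->'n'), giving 'ecapseman'.

'ecapseman'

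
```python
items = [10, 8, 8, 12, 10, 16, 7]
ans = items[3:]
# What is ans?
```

items has length 7. The slice items[3:] selects indices [3, 4, 5, 6] (3->12, 4->10, 5->16, 6->7), giving [12, 10, 16, 7].

[12, 10, 16, 7]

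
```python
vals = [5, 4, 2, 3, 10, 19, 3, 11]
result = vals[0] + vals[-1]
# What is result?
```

vals has length 8. vals[0] = 5.
vals has length 8. Negative index -1 maps to positive index 8 + (-1) = 7. vals[7] = 11.
Sum: 5 + 11 = 16.

16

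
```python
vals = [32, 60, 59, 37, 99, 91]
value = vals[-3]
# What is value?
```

vals has length 6. Negative index -3 maps to positive index 6 + (-3) = 3. vals[3] = 37.

37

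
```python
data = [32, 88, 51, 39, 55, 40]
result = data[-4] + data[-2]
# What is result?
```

data has length 6. Negative index -4 maps to positive index 6 + (-4) = 2. data[2] = 51.
data has length 6. Negative index -2 maps to positive index 6 + (-2) = 4. data[4] = 55.
Sum: 51 + 55 = 106.

106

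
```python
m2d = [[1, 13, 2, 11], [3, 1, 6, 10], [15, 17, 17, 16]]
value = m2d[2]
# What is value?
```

m2d has 3 rows. Row 2 is [15, 17, 17, 16].

[15, 17, 17, 16]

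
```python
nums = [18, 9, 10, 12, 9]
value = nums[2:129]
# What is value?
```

nums has length 5. The slice nums[2:129] selects indices [2, 3, 4] (2->10, 3->12, 4->9), giving [10, 12, 9].

[10, 12, 9]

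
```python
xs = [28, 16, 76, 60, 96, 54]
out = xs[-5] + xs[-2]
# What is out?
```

xs has length 6. Negative index -5 maps to positive index 6 + (-5) = 1. xs[1] = 16.
xs has length 6. Negative index -2 maps to positive index 6 + (-2) = 4. xs[4] = 96.
Sum: 16 + 96 = 112.

112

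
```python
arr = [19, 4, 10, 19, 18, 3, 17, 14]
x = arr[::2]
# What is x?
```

arr has length 8. The slice arr[::2] selects indices [0, 2, 4, 6] (0->19, 2->10, 4->18, 6->17), giving [19, 10, 18, 17].

[19, 10, 18, 17]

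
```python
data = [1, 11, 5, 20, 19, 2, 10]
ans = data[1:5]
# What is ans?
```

data has length 7. The slice data[1:5] selects indices [1, 2, 3, 4] (1->11, 2->5, 3->20, 4->19), giving [11, 5, 20, 19].

[11, 5, 20, 19]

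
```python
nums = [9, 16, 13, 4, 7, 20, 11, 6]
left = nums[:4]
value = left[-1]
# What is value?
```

nums has length 8. The slice nums[:4] selects indices [0, 1, 2, 3] (0->9, 1->16, 2->13, 3->4), giving [9, 16, 13, 4]. So left = [9, 16, 13, 4]. Then left[-1] = 4.

4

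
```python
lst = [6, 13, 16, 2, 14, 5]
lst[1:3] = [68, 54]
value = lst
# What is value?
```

lst starts as [6, 13, 16, 2, 14, 5] (length 6). The slice lst[1:3] covers indices [1, 2] with values [13, 16]. Replacing that slice with [68, 54] (same length) produces [6, 68, 54, 2, 14, 5].

[6, 68, 54, 2, 14, 5]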